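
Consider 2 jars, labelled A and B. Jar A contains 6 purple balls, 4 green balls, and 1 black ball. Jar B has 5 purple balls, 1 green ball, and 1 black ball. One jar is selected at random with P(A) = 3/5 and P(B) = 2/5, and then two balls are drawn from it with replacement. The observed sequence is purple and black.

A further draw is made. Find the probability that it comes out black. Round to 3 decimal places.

0.121

Under each hypothesis, the probability of the observed sequence is: P(data | jar A) = (6/11)(1/11) = 0.049587; P(data | jar B) = (5/7)(1/7) = 0.10204.
Weighting by the prior gives 3/5 · 0.049587 = 0.029752, 2/5 · 0.10204 = 0.040816; with total 0.070568.
Dividing through by the total gives posterior P(jar A | data) = 0.42161, P(jar B | data) = 0.57839.
Averaging over the posterior, P(black next | data) = (1/11)(0.42161) + (1/7)(0.57839) = 0.12096.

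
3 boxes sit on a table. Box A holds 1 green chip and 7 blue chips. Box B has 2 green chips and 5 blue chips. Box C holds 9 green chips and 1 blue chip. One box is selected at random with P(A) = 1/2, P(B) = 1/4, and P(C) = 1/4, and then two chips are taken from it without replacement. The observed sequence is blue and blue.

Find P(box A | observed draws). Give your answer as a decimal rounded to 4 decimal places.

0.7590

Under each hypothesis, the probability of the observed sequence is: P(data | box A) = (7/8)(6/7) = 3/4; P(data | box B) = (5/7)(4/6) = 10/21; P(data | box C) = (1/10)(0/9) = 0.
Weighting by the prior gives 1/2 · 3/4 = 3/8, 1/4 · 10/21 = 5/42, 1/4 · 0 = 0; these sum to 83/168.
By Bayes' rule, P(box A | data) = (3/8) / (83/168) = 63/83.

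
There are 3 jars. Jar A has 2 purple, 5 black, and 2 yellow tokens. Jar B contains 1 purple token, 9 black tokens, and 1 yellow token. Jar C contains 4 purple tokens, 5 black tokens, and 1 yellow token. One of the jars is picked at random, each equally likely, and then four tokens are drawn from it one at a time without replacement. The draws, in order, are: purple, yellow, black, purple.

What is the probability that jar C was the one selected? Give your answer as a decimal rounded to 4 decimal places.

0.6429

Compute the likelihood of the observed sequence for each case: P(data | jar A) = (2/9)(2/8)(5/7)(1/6) = 0.0066138; P(data | jar B) = (1/11)(1/10)(9/9)(0/8) = 0; P(data | jar C) = (4/10)(1/9)(5/8)(3/7) = 0.011905.
Multiplying each by its prior: 1/3 · 0.0066138 = 0.0022046, 1/3 · 0 = 0, 1/3 · 0.011905 = 0.0039683; with total 0.0061728.
Therefore the posterior P(jar C | data) = (0.0039683) / (0.0061728) = 0.64286.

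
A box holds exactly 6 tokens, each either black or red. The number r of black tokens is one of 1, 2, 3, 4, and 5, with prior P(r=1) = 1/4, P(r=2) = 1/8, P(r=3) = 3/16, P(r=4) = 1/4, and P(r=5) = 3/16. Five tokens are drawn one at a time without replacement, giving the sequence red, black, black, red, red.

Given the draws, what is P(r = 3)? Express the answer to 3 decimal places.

0.529

Compute the likelihood of the observed sequence for each case: P(data | r = 1) = (5/6)(1/5)(0/4) = 0; P(data | r = 2) = (4/6)(2/5)(1/4)(3/3)(2/2) = 1/15; P(data | r = 3) = (3/6)(3/5)(2/4)(2/3)(1/2) = 1/20; P(data | r = 4) = (2/6)(4/5)(3/4)(1/3)(0/2) = 0; P(data | r = 5) = (1/6)(5/5)(4/4)(0/3) = 0.
Weighting by the prior gives 1/4 · 0 = 0, 1/8 · 1/15 = 1/120, 3/16 · 1/20 = 3/320, 1/4 · 0 = 0, 3/16 · 0 = 0; with total 17/960.
Hence P(r = 3 | data) = (3/320) / (17/960) = 9/17.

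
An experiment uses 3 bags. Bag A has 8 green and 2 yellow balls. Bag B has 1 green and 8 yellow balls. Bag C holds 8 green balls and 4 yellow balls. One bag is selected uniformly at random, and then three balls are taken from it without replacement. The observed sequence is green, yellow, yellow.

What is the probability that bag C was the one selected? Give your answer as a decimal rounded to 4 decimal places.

Compute the likelihood of the observed sequence for each case: P(data | bag A) = (8/10)(2/9)(1/8) = 1/45; P(data | bag B) = (1/9)(8/8)(7/7) = 1/9; P(data | bag C) = (8/12)(4/11)(3/10) = 4/55.
Multiplying each by its prior: 1/3 · 1/45 = 1/135, 1/3 · 1/9 = 1/27, 1/3 · 4/55 = 4/165; these sum to 34/495.
Therefore the posterior P(bag C | data) = (4/165) / (34/495) = 6/17.

0.3529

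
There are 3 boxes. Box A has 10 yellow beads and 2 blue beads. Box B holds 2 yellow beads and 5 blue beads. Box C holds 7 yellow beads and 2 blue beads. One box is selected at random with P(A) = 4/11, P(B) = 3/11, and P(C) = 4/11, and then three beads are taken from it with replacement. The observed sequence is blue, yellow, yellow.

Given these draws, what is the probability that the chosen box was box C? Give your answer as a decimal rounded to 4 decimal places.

The likelihood of the observed sequence under each hypothesis: P(data | box A) = (2/12)(10/12)(10/12) = 0.11574; P(data | box B) = (5/7)(2/7)(2/7) = 0.058309; P(data | box C) = (2/9)(7/9)(7/9) = 0.13443.
Multiplying each by its prior: 4/11 · 0.11574 = 0.042088, 3/11 · 0.058309 = 0.015902, 4/11 · 0.13443 = 0.048884; these sum to 0.10687.
So P(box C | data) = (0.048884) / (0.10687) = 0.4574.

0.4574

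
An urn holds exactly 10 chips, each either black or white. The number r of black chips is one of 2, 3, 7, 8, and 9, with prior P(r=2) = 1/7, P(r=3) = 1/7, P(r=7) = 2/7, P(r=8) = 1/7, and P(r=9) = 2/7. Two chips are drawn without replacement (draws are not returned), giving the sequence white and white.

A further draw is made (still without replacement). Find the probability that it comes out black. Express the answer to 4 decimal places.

0.3772

Under each hypothesis, the probability of the observed sequence is: P(data | r = 2) = (8/10)(7/9) = 28/45; P(data | r = 3) = (7/10)(6/9) = 7/15; P(data | r = 7) = (3/10)(2/9) = 1/15; P(data | r = 8) = (2/10)(1/9) = 1/45; P(data | r = 9) = (1/10)(0/9) = 0.
The prior-weighted likelihoods are 1/7 · 28/45 = 4/45, 1/7 · 7/15 = 1/15, 2/7 · 1/15 = 2/105, 1/7 · 1/45 = 1/315, 2/7 · 0 = 0; with total 8/45.
Normalising, the posterior is P(r = 2 | data) = 1/2, P(r = 3 | data) = 3/8, P(r = 7 | data) = 3/28, P(r = 8 | data) = 1/56, P(r = 9 | data) = 0.
So P(black next | data) = Σ P(black next | H) P(H | data) = (1/4)(1/2) + (3/8)(3/8) + (7/8)(3/28) + (1)(1/56) = 169/448.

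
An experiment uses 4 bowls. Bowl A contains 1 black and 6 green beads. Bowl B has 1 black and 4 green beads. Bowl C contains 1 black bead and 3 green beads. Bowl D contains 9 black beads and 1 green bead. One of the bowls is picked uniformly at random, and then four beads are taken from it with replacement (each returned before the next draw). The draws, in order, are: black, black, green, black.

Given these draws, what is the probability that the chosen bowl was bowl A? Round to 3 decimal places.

Under each hypothesis, the probability of the observed sequence is: P(data | bowl A) = (1/7)(1/7)(6/7)(1/7) = 0.002499; P(data | bowl B) = (1/5)(1/5)(4/5)(1/5) = 0.0064; P(data | bowl C) = (1/4)(1/4)(3/4)(1/4) = 0.011719; P(data | bowl D) = (9/10)(9/10)(1/10)(9/10) = 0.0729.
Multiplying each by its prior: 1/4 · 0.002499 = 0.00062474, 1/4 · 0.0064 = 0.0016, 1/4 · 0.011719 = 0.0029297, 1/4 · 0.0729 = 0.018225; summing to 0.023379.
By Bayes' rule, P(bowl A | data) = (0.00062474) / (0.023379) = 0.026722.

0.027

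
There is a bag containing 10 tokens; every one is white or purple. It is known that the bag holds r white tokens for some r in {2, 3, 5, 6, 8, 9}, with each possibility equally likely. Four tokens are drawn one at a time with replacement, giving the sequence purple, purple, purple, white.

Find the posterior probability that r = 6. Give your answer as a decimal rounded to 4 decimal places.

The likelihood of the observed sequence under each hypothesis: P(data | r = 2) = (8/10)(8/10)(8/10)(2/10) = 0.1024; P(data | r = 3) = (7/10)(7/10)(7/10)(3/10) = 0.1029; P(data | r = 5) = (5/10)(5/10)(5/10)(5/10) = 0.0625; P(data | r = 6) = (4/10)(4/10)(4/10)(6/10) = 0.0384; P(data | r = 8) = (2/10)(2/10)(2/10)(8/10) = 0.0064; P(data | r = 9) = (1/10)(1/10)(1/10)(9/10) = 0.0009.
Weighting by the prior gives 1/6 · 0.1024 = 0.017067, 1/6 · 0.1029 = 0.01715, 1/6 · 0.0625 = 0.010417, 1/6 · 0.0384 = 0.0064, 1/6 · 0.0064 = 0.0010667, 1/6 · 0.0009 = 0.00015; these sum to 0.05225.
By Bayes' rule, P(r = 6 | data) = (0.0064) / (0.05225) = 0.12249.

0.1225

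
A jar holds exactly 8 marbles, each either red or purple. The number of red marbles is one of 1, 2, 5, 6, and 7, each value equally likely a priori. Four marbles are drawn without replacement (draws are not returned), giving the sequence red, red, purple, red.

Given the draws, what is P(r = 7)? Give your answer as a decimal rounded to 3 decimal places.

0.333

The likelihood of the observed sequence under each hypothesis: P(data | r = 1) = (1/8)(0/7) = 0; P(data | r = 2) = (2/8)(1/7)(6/6)(0/5) = 0; P(data | r = 5) = (5/8)(4/7)(3/6)(3/5) = 3/28; P(data | r = 6) = (6/8)(5/7)(2/6)(4/5) = 1/7; P(data | r = 7) = (7/8)(6/7)(1/6)(5/5) = 1/8.
The prior-weighted likelihoods are 1/5 · 0 = 0, 1/5 · 0 = 0, 1/5 · 3/28 = 3/140, 1/5 · 1/7 = 1/35, 1/5 · 1/8 = 1/40; summing to 3/40.
By Bayes' rule, P(r = 7 | data) = (1/40) / (3/40) = 1/3.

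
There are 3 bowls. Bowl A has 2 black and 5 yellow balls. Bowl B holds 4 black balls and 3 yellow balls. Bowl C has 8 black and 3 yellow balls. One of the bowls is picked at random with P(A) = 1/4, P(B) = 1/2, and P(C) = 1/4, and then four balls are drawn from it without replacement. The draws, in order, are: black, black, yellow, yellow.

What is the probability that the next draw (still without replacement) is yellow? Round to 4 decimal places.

Under each hypothesis, the probability of the observed sequence is: P(data | bowl A) = (2/7)(1/6)(5/5)(4/4) = 0.047619; P(data | bowl B) = (4/7)(3/6)(3/5)(2/4) = 0.085714; P(data | bowl C) = (8/11)(7/10)(3/9)(2/8) = 0.042424.
Multiplying each by its prior: 1/4 · 0.047619 = 0.011905, 1/2 · 0.085714 = 0.042857, 1/4 · 0.042424 = 0.010606; these sum to 0.065368.
Normalising, the posterior is P(bowl A | data) = 0.18212, P(bowl B | data) = 0.65563, P(bowl C | data) = 0.16225.
So P(yellow next | data) = Σ P(yellow next | H) P(H | data) = (1)(0.18212) + (1/3)(0.65563) + (1/7)(0.16225) = 0.42384.

0.4238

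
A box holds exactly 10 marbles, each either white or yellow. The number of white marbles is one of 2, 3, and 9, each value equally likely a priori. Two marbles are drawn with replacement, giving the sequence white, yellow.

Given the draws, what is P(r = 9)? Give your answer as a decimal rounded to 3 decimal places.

0.196

Under each hypothesis, the probability of the observed sequence is: P(data | r = 2) = (2/10)(8/10) = 4/25; P(data | r = 3) = (3/10)(7/10) = 21/100; P(data | r = 9) = (9/10)(1/10) = 9/100.
Weighting by the prior gives 1/3 · 4/25 = 4/75, 1/3 · 21/100 = 7/100, 1/3 · 9/100 = 3/100; these sum to 23/150.
So P(r = 9 | data) = (3/100) / (23/150) = 9/46.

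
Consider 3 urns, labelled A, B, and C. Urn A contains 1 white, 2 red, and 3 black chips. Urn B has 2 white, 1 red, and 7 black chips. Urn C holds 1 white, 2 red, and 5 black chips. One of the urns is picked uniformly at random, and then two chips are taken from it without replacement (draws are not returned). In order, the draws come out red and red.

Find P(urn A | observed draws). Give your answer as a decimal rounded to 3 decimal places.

0.651

The likelihood of the observed sequence under each hypothesis: P(data | urn A) = (2/6)(1/5) = 0.066667; P(data | urn B) = (1/10)(0/9) = 0; P(data | urn C) = (2/8)(1/7) = 0.035714.
The prior-weighted likelihoods are 1/3 · 0.066667 = 0.022222, 1/3 · 0 = 0, 1/3 · 0.035714 = 0.011905; these sum to 0.034127.
Therefore the posterior P(urn A | data) = (0.022222) / (0.034127) = 0.65116.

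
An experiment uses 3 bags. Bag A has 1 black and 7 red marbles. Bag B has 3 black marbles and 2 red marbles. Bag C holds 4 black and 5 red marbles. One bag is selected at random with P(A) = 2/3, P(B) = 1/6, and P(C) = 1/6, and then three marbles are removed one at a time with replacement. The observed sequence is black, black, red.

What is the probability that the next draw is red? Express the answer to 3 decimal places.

0.540

The likelihood of the observed sequence under each hypothesis: P(data | bag A) = (1/8)(1/8)(7/8) = 0.013672; P(data | bag B) = (3/5)(3/5)(2/5) = 0.144; P(data | bag C) = (4/9)(4/9)(5/9) = 0.10974.
Weighting by the prior gives 2/3 · 0.013672 = 0.0091146, 1/6 · 0.144 = 0.024, 1/6 · 0.10974 = 0.01829; with total 0.051404.
Dividing through by the total gives posterior P(bag A | data) = 0.17731, P(bag B | data) = 0.46689, P(bag C | data) = 0.3558.
Averaging over the posterior, P(red next | data) = (7/8)(0.17731) + (2/5)(0.46689) + (5/9)(0.3558) = 0.53957.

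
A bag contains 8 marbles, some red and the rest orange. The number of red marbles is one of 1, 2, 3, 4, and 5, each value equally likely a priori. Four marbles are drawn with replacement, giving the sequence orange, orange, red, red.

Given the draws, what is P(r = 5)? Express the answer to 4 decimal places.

For each hypothesis, P(data | H) works out to: P(data | r = 1) = (7/8)(7/8)(1/8)(1/8) = 0.011963; P(data | r = 2) = (6/8)(6/8)(2/8)(2/8) = 0.035156; P(data | r = 3) = (5/8)(5/8)(3/8)(3/8) = 0.054932; P(data | r = 4) = (4/8)(4/8)(4/8)(4/8) = 0.0625; P(data | r = 5) = (3/8)(3/8)(5/8)(5/8) = 0.054932.
Weighting by the prior gives 1/5 · 0.011963 = 0.0023926, 1/5 · 0.035156 = 0.0070313, 1/5 · 0.054932 = 0.010986, 1/5 · 0.0625 = 0.0125, 1/5 · 0.054932 = 0.010986; with total 0.043896.
So P(r = 5 | data) = (0.010986) / (0.043896) = 0.25028.

0.2503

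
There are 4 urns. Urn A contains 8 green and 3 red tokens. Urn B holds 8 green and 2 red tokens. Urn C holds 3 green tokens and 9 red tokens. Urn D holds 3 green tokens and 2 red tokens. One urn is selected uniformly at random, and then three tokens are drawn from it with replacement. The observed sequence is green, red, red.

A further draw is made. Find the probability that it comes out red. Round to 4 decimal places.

0.5113

Under each hypothesis, the probability of the observed sequence is: P(data | urn A) = (8/11)(3/11)(3/11) = 0.054095; P(data | urn B) = (8/10)(2/10)(2/10) = 0.032; P(data | urn C) = (3/12)(9/12)(9/12) = 0.14062; P(data | urn D) = (3/5)(2/5)(2/5) = 0.096.
Multiplying each by its prior: 1/4 · 0.054095 = 0.013524, 1/4 · 0.032 = 0.008, 1/4 · 0.14062 = 0.035156, 1/4 · 0.096 = 0.024; with total 0.08068.
The posterior is then P(urn A | data) = 0.16762, P(urn B | data) = 0.099157, P(urn C | data) = 0.43575, P(urn D | data) = 0.29747.
So P(red next | data) = Σ P(red next | H) P(H | data) = (3/11)(0.16762) + (1/5)(0.099157) + (3/4)(0.43575) + (2/5)(0.29747) = 0.51135.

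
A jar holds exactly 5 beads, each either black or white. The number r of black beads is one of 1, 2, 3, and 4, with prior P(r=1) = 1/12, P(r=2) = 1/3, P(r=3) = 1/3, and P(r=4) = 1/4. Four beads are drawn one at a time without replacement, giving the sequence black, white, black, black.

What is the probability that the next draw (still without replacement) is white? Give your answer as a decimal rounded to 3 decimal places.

0.400

The likelihood of the observed sequence under each hypothesis: P(data | r = 1) = (1/5)(4/4)(0/3) = 0; P(data | r = 2) = (2/5)(3/4)(1/3)(0/2) = 0; P(data | r = 3) = (3/5)(2/4)(2/3)(1/2) = 1/10; P(data | r = 4) = (4/5)(1/4)(3/3)(2/2) = 1/5.
Multiplying each by its prior: 1/12 · 0 = 0, 1/3 · 0 = 0, 1/3 · 1/10 = 1/30, 1/4 · 1/5 = 1/20; summing to 1/12.
The posterior is then P(r = 1 | data) = 0, P(r = 2 | data) = 0, P(r = 3 | data) = 2/5, P(r = 4 | data) = 3/5.
Averaging over the posterior, P(white next | data) = (1)(2/5) + (0)(3/5) = 2/5.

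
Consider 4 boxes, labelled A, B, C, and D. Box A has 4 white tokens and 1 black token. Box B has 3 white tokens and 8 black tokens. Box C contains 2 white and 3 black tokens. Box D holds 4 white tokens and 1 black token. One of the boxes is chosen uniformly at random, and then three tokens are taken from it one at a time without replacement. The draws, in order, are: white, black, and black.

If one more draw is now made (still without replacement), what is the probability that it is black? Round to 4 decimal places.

Under each hypothesis, the probability of the observed sequence is: P(data | box A) = (4/5)(1/4)(0/3) = 0; P(data | box B) = (3/11)(8/10)(7/9) = 28/165; P(data | box C) = (2/5)(3/4)(2/3) = 1/5; P(data | box D) = (4/5)(1/4)(0/3) = 0.
Weighting by the prior gives 1/4 · 0 = 0, 1/4 · 28/165 = 7/165, 1/4 · 1/5 = 1/20, 1/4 · 0 = 0; with total 61/660.
Normalising, the posterior is P(box A | data) = 0, P(box B | data) = 28/61, P(box C | data) = 33/61, P(box D | data) = 0.
The predictive probability is P(black next | data) = (3/4)(28/61) + (1/2)(33/61) = 75/122.

0.6148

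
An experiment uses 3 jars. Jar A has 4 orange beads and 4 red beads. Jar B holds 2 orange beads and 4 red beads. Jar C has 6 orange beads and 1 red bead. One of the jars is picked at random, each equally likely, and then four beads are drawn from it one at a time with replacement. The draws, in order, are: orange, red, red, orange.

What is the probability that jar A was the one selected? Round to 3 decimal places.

Under each hypothesis, the probability of the observed sequence is: P(data | jar A) = (4/8)(4/8)(4/8)(4/8) = 0.0625; P(data | jar B) = (2/6)(4/6)(4/6)(2/6) = 0.049383; P(data | jar C) = (6/7)(1/7)(1/7)(6/7) = 0.014994.
The prior-weighted likelihoods are 1/3 · 0.0625 = 0.020833, 1/3 · 0.049383 = 0.016461, 1/3 · 0.014994 = 0.0049979; these sum to 0.042292.
So P(jar A | data) = (0.020833) / (0.042292) = 0.49261.

0.493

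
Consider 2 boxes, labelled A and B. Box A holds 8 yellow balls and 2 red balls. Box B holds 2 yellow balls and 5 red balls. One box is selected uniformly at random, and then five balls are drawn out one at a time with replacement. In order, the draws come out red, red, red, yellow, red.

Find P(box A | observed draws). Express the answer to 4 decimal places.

0.0169

Under each hypothesis, the probability of the observed sequence is: P(data | box A) = (2/10)(2/10)(2/10)(8/10)(2/10) = 0.00128; P(data | box B) = (5/7)(5/7)(5/7)(2/7)(5/7) = 0.074374.
The prior-weighted likelihoods are 1/2 · 0.00128 = 0.00064, 1/2 · 0.074374 = 0.037187; with total 0.037827.
Hence P(box A | data) = (0.00064) / (0.037827) = 0.016919.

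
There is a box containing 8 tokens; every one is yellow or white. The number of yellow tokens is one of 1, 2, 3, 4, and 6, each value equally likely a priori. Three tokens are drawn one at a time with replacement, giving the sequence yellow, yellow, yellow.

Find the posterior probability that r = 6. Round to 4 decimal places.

Compute the likelihood of the observed sequence for each case: P(data | r = 1) = (1/8)(1/8)(1/8) = 0.0019531; P(data | r = 2) = (2/8)(2/8)(2/8) = 0.015625; P(data | r = 3) = (3/8)(3/8)(3/8) = 0.052734; P(data | r = 4) = (4/8)(4/8)(4/8) = 0.125; P(data | r = 6) = (6/8)(6/8)(6/8) = 0.42188.
Weighting by the prior gives 1/5 · 0.0019531 = 0.00039063, 1/5 · 0.015625 = 0.003125, 1/5 · 0.052734 = 0.010547, 1/5 · 0.125 = 0.025, 1/5 · 0.42188 = 0.084375; these sum to 0.12344.
Therefore the posterior P(r = 6 | data) = (0.084375) / (0.12344) = 0.68354.

0.6835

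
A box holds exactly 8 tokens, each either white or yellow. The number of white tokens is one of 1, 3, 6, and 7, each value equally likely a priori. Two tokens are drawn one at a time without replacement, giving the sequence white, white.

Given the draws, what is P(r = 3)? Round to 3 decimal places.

Compute the likelihood of the observed sequence for each case: P(data | r = 1) = (1/8)(0/7) = 0; P(data | r = 3) = (3/8)(2/7) = 3/28; P(data | r = 6) = (6/8)(5/7) = 15/28; P(data | r = 7) = (7/8)(6/7) = 3/4.
Weighting by the prior gives 1/4 · 0 = 0, 1/4 · 3/28 = 3/112, 1/4 · 15/28 = 15/112, 1/4 · 3/4 = 3/16; summing to 39/112.
Therefore the posterior P(r = 3 | data) = (3/112) / (39/112) = 1/13.

0.077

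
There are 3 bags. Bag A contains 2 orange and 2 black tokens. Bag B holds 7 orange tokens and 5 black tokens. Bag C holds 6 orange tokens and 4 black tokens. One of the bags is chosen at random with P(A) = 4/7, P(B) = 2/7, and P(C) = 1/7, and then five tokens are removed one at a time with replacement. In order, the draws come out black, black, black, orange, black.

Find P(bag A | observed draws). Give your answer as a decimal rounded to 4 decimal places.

Under each hypothesis, the probability of the observed sequence is: P(data | bag A) = (2/4)(2/4)(2/4)(2/4)(2/4) = 0.03125; P(data | bag B) = (5/12)(5/12)(5/12)(7/12)(5/12) = 0.017582; P(data | bag C) = (4/10)(4/10)(4/10)(6/10)(4/10) = 0.01536.
The prior-weighted likelihoods are 4/7 · 0.03125 = 0.017857, 2/7 · 0.017582 = 0.0050235, 1/7 · 0.01536 = 0.0021943; these sum to 0.025075.
Therefore the posterior P(bag A | data) = (0.017857) / (0.025075) = 0.71215.

0.7122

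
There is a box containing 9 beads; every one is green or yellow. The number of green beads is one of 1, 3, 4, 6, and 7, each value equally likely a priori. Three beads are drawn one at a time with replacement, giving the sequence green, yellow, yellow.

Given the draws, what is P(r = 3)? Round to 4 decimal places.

Under each hypothesis, the probability of the observed sequence is: P(data | r = 1) = (1/9)(8/9)(8/9) = 0.087791; P(data | r = 3) = (3/9)(6/9)(6/9) = 0.14815; P(data | r = 4) = (4/9)(5/9)(5/9) = 0.13717; P(data | r = 6) = (6/9)(3/9)(3/9) = 0.074074; P(data | r = 7) = (7/9)(2/9)(2/9) = 0.038409.
Multiplying each by its prior: 1/5 · 0.087791 = 0.017558, 1/5 · 0.14815 = 0.02963, 1/5 · 0.13717 = 0.027435, 1/5 · 0.074074 = 0.014815, 1/5 · 0.038409 = 0.0076818; summing to 0.097119.
Therefore the posterior P(r = 3 | data) = (0.02963) / (0.097119) = 0.30508.

0.3051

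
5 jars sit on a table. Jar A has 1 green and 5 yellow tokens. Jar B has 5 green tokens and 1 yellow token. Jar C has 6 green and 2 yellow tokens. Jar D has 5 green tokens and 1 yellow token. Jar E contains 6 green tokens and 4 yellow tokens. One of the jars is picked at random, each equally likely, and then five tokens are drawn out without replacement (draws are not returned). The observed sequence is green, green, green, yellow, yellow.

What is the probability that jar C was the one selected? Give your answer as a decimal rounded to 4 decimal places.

Compute the likelihood of the observed sequence for each case: P(data | jar A) = (1/6)(0/5) = 0; P(data | jar B) = (5/6)(4/5)(3/4)(1/3)(0/2) = 0; P(data | jar C) = (6/8)(5/7)(4/6)(2/5)(1/4) = 1/28; P(data | jar D) = (5/6)(4/5)(3/4)(1/3)(0/2) = 0; P(data | jar E) = (6/10)(5/9)(4/8)(4/7)(3/6) = 1/21.
The prior-weighted likelihoods are 1/5 · 0 = 0, 1/5 · 0 = 0, 1/5 · 1/28 = 1/140, 1/5 · 0 = 0, 1/5 · 1/21 = 1/105; with total 1/60.
Therefore the posterior P(jar C | data) = (1/140) / (1/60) = 3/7.

0.4286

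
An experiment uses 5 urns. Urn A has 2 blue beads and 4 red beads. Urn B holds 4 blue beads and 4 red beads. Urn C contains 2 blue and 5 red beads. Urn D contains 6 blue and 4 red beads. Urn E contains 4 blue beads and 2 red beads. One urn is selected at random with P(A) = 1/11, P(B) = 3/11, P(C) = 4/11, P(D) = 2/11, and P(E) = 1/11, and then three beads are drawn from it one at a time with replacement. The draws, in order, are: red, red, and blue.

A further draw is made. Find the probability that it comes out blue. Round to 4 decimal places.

Compute the likelihood of the observed sequence for each case: P(data | urn A) = (4/6)(4/6)(2/6) = 0.14815; P(data | urn B) = (4/8)(4/8)(4/8) = 0.125; P(data | urn C) = (5/7)(5/7)(2/7) = 0.14577; P(data | urn D) = (4/10)(4/10)(6/10) = 0.096; P(data | urn E) = (2/6)(2/6)(4/6) = 0.074074.
Multiplying each by its prior: 1/11 · 0.14815 = 0.013468, 3/11 · 0.125 = 0.034091, 4/11 · 0.14577 = 0.053008, 2/11 · 0.096 = 0.017455, 1/11 · 0.074074 = 0.006734; these sum to 0.12476.
Normalising, the posterior is P(urn A | data) = 0.10796, P(urn B | data) = 0.27326, P(urn C | data) = 0.4249, P(urn D | data) = 0.13991, P(urn E | data) = 0.053978.
The predictive probability is P(blue next | data) = (1/3)(0.10796) + (1/2)(0.27326) + (2/7)(0.4249) + (3/5)(0.13991) + (2/3)(0.053978) = 0.41395.

0.4139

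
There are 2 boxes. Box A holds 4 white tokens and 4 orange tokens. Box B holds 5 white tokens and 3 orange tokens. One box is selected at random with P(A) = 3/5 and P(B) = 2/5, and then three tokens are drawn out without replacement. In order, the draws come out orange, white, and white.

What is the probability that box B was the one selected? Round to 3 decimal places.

0.455

The likelihood of the observed sequence under each hypothesis: P(data | box A) = (4/8)(4/7)(3/6) = 1/7; P(data | box B) = (3/8)(5/7)(4/6) = 5/28.
The prior-weighted likelihoods are 3/5 · 1/7 = 3/35, 2/5 · 5/28 = 1/14; with total 11/70.
Hence P(box B | data) = (1/14) / (11/70) = 5/11.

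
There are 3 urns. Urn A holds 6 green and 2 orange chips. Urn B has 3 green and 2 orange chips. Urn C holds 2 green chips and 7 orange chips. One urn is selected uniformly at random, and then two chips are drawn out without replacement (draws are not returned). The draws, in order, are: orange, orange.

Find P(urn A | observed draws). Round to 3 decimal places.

Compute the likelihood of the observed sequence for each case: P(data | urn A) = (2/8)(1/7) = 1/28; P(data | urn B) = (2/5)(1/4) = 1/10; P(data | urn C) = (7/9)(6/8) = 7/12.
Weighting by the prior gives 1/3 · 1/28 = 1/84, 1/3 · 1/10 = 1/30, 1/3 · 7/12 = 7/36; these sum to 151/630.
By Bayes' rule, P(urn A | data) = (1/84) / (151/630) = 15/302.

0.050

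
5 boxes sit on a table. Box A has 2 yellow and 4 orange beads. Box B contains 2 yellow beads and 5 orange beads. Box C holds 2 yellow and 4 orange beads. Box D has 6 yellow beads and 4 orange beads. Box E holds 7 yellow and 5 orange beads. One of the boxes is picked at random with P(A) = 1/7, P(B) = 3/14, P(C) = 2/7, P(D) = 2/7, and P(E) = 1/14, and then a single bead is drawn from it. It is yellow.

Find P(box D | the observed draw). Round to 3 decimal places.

Compute the likelihood of this draw for each case: P(data | box A) = (2/6) = 0.33333; P(data | box B) = (2/7) = 0.28571; P(data | box C) = (2/6) = 0.33333; P(data | box D) = (6/10) = 0.6; P(data | box E) = (7/12) = 0.58333.
The prior-weighted likelihoods are 1/7 · 0.33333 = 0.047619, 3/14 · 0.28571 = 0.061224, 2/7 · 0.33333 = 0.095238, 2/7 · 0.6 = 0.17143, 1/14 · 0.58333 = 0.041667; with total 0.41718.
Hence P(box D | data) = (0.17143) / (0.41718) = 0.41093.

0.411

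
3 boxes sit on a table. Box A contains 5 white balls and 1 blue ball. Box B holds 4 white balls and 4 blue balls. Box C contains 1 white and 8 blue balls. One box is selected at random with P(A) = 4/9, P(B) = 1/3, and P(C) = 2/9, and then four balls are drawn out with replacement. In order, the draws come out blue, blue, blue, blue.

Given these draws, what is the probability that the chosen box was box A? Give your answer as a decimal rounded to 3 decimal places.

Compute the likelihood of the observed sequence for each case: P(data | box A) = (1/6)(1/6)(1/6)(1/6) = 0.0007716; P(data | box B) = (4/8)(4/8)(4/8)(4/8) = 0.0625; P(data | box C) = (8/9)(8/9)(8/9)(8/9) = 0.6243.
The prior-weighted likelihoods are 4/9 · 0.0007716 = 0.00034294, 1/3 · 0.0625 = 0.020833, 2/9 · 0.6243 = 0.13873; with total 0.15991.
So P(box A | data) = (0.00034294) / (0.15991) = 0.0021446.

0.002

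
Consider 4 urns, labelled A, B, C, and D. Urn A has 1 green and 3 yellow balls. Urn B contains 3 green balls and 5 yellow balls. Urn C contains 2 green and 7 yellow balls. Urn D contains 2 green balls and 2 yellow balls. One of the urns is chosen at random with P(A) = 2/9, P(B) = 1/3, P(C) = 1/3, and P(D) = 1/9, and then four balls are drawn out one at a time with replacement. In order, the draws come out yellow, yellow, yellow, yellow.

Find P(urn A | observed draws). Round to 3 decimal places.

0.281

Under each hypothesis, the probability of the observed sequence is: P(data | urn A) = (3/4)(3/4)(3/4)(3/4) = 0.31641; P(data | urn B) = (5/8)(5/8)(5/8)(5/8) = 0.15259; P(data | urn C) = (7/9)(7/9)(7/9)(7/9) = 0.36595; P(data | urn D) = (2/4)(2/4)(2/4)(2/4) = 0.0625.
Multiplying each by its prior: 2/9 · 0.31641 = 0.070312, 1/3 · 0.15259 = 0.050863, 1/3 · 0.36595 = 0.12198, 1/9 · 0.0625 = 0.0069444; summing to 0.2501.
Therefore the posterior P(urn A | data) = (0.070312) / (0.2501) = 0.28113.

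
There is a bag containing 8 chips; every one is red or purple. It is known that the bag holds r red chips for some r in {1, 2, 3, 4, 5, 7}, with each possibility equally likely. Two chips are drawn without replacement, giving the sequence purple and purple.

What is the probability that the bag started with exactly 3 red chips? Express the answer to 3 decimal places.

0.182

For each hypothesis, P(data | H) works out to: P(data | r = 1) = (7/8)(6/7) = 3/4; P(data | r = 2) = (6/8)(5/7) = 15/28; P(data | r = 3) = (5/8)(4/7) = 5/14; P(data | r = 4) = (4/8)(3/7) = 3/14; P(data | r = 5) = (3/8)(2/7) = 3/28; P(data | r = 7) = (1/8)(0/7) = 0.
Weighting by the prior gives 1/6 · 3/4 = 1/8, 1/6 · 15/28 = 5/56, 1/6 · 5/14 = 5/84, 1/6 · 3/14 = 1/28, 1/6 · 3/28 = 1/56, 1/6 · 0 = 0; these sum to 55/168.
Therefore the posterior P(r = 3 | data) = (5/84) / (55/168) = 2/11.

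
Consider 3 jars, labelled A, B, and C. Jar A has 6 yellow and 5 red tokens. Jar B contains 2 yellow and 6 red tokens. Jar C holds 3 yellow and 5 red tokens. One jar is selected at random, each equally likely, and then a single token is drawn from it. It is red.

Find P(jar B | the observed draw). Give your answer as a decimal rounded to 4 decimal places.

The likelihood of this draw under each hypothesis: P(data | jar A) = (5/11) = 5/11; P(data | jar B) = (6/8) = 3/4; P(data | jar C) = (5/8) = 5/8.
Multiplying each by its prior: 1/3 · 5/11 = 5/33, 1/3 · 3/4 = 1/4, 1/3 · 5/8 = 5/24; these sum to 161/264.
Hence P(jar B | data) = (1/4) / (161/264) = 66/161.

0.4099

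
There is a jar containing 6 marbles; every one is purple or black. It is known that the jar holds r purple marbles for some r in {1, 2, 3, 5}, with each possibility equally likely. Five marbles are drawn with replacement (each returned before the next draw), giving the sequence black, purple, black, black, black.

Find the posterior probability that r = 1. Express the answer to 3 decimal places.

The likelihood of the observed sequence under each hypothesis: P(data | r = 1) = (5/6)(1/6)(5/6)(5/6)(5/6) = 0.080376; P(data | r = 2) = (4/6)(2/6)(4/6)(4/6)(4/6) = 0.065844; P(data | r = 3) = (3/6)(3/6)(3/6)(3/6)(3/6) = 0.03125; P(data | r = 5) = (1/6)(5/6)(1/6)(1/6)(1/6) = 0.000643.
The prior-weighted likelihoods are 1/4 · 0.080376 = 0.020094, 1/4 · 0.065844 = 0.016461, 1/4 · 0.03125 = 0.0078125, 1/4 · 0.000643 = 0.00016075; these sum to 0.044528.
By Bayes' rule, P(r = 1 | data) = (0.020094) / (0.044528) = 0.45126.

0.451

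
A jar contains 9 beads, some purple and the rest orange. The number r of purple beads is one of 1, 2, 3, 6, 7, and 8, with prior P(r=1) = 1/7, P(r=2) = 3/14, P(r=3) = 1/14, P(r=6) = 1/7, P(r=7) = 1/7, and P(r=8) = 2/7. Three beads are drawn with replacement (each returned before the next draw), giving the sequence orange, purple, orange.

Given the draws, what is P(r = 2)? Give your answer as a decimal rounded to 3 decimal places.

0.405

For each hypothesis, P(data | H) works out to: P(data | r = 1) = (8/9)(1/9)(8/9) = 0.087791; P(data | r = 2) = (7/9)(2/9)(7/9) = 0.13443; P(data | r = 3) = (6/9)(3/9)(6/9) = 0.14815; P(data | r = 6) = (3/9)(6/9)(3/9) = 0.074074; P(data | r = 7) = (2/9)(7/9)(2/9) = 0.038409; P(data | r = 8) = (1/9)(8/9)(1/9) = 0.010974.
Weighting by the prior gives 1/7 · 0.087791 = 0.012542, 3/14 · 0.13443 = 0.028807, 1/14 · 0.14815 = 0.010582, 1/7 · 0.074074 = 0.010582, 1/7 · 0.038409 = 0.005487, 2/7 · 0.010974 = 0.0031354; summing to 0.071135.
Therefore the posterior P(r = 2 | data) = (0.028807) / (0.071135) = 0.40496.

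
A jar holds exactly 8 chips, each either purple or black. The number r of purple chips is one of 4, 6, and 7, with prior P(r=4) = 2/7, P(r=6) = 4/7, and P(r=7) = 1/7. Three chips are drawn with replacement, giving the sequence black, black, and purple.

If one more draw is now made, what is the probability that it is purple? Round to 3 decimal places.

For each hypothesis, P(data | H) works out to: P(data | r = 4) = (4/8)(4/8)(4/8) = 1/8; P(data | r = 6) = (2/8)(2/8)(6/8) = 3/64; P(data | r = 7) = (1/8)(1/8)(7/8) = 7/512.
Weighting by the prior gives 2/7 · 1/8 = 1/28, 4/7 · 3/64 = 3/112, 1/7 · 7/512 = 1/512; summing to 33/512.
Dividing through by the total gives posterior P(r = 4 | data) = 128/231, P(r = 6 | data) = 32/77, P(r = 7 | data) = 1/33.
Averaging over the posterior, P(purple next | data) = (1/2)(128/231) + (3/4)(32/77) + (7/8)(1/33) = 379/616.

0.615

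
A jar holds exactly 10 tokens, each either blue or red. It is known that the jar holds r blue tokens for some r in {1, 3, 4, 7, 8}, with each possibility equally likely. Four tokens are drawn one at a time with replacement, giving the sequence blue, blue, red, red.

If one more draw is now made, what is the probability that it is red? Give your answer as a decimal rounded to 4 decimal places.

0.5074

The likelihood of the observed sequence under each hypothesis: P(data | r = 1) = (1/10)(1/10)(9/10)(9/10) = 0.0081; P(data | r = 3) = (3/10)(3/10)(7/10)(7/10) = 0.0441; P(data | r = 4) = (4/10)(4/10)(6/10)(6/10) = 0.0576; P(data | r = 7) = (7/10)(7/10)(3/10)(3/10) = 0.0441; P(data | r = 8) = (8/10)(8/10)(2/10)(2/10) = 0.0256.
Multiplying each by its prior: 1/5 · 0.0081 = 0.00162, 1/5 · 0.0441 = 0.00882, 1/5 · 0.0576 = 0.01152, 1/5 · 0.0441 = 0.00882, 1/5 · 0.0256 = 0.00512; with total 0.0359.
The posterior is then P(r = 1 | data) = 0.045125, P(r = 3 | data) = 0.24568, P(r = 4 | data) = 0.32089, P(r = 7 | data) = 0.24568, P(r = 8 | data) = 0.14262.
Averaging over the posterior, P(red next | data) = (9/10)(0.045125) + (7/10)(0.24568) + (3/5)(0.32089) + (3/10)(0.24568) + (1/5)(0.14262) = 0.50735.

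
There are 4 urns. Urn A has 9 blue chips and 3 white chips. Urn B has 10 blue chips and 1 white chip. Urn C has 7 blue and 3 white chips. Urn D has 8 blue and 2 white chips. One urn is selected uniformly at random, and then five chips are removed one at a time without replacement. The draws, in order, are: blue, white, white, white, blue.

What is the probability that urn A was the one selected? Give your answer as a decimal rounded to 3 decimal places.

Compute the likelihood of the observed sequence for each case: P(data | urn A) = (9/12)(3/11)(2/10)(1/9)(8/8) = 0.0045455; P(data | urn B) = (10/11)(1/10)(0/9) = 0; P(data | urn C) = (7/10)(3/9)(2/8)(1/7)(6/6) = 0.0083333; P(data | urn D) = (8/10)(2/9)(1/8)(0/7) = 0.
The prior-weighted likelihoods are 1/4 · 0.0045455 = 0.0011364, 1/4 · 0 = 0, 1/4 · 0.0083333 = 0.0020833, 1/4 · 0 = 0; summing to 0.0032197.
By Bayes' rule, P(urn A | data) = (0.0011364) / (0.0032197) = 0.35294.

0.353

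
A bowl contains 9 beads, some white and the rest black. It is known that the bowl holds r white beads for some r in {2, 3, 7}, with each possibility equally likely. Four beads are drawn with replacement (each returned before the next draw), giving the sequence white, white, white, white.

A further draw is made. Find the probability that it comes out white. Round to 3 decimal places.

Compute the likelihood of the observed sequence for each case: P(data | r = 2) = (2/9)(2/9)(2/9)(2/9) = 0.0024387; P(data | r = 3) = (3/9)(3/9)(3/9)(3/9) = 0.012346; P(data | r = 7) = (7/9)(7/9)(7/9)(7/9) = 0.36595.
Multiplying each by its prior: 1/3 · 0.0024387 = 0.00081288, 1/3 · 0.012346 = 0.0041152, 1/3 · 0.36595 = 0.12198; with total 0.12691.
The posterior is then P(r = 2 | data) = 0.0064051, P(r = 3 | data) = 0.032426, P(r = 7 | data) = 0.96117.
Averaging over the posterior, P(white next | data) = (2/9)(0.0064051) + (1/3)(0.032426) + (7/9)(0.96117) = 0.75981.

0.760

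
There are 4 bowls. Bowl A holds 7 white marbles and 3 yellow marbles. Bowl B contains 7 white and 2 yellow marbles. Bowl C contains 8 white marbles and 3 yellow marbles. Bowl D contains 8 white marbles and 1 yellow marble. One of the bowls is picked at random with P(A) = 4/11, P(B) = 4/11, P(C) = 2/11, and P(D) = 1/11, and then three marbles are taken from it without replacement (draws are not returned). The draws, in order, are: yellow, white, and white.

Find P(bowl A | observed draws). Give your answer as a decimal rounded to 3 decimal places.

0.385

Under each hypothesis, the probability of the observed sequence is: P(data | bowl A) = (3/10)(7/9)(6/8) = 0.175; P(data | bowl B) = (2/9)(7/8)(6/7) = 0.16667; P(data | bowl C) = (3/11)(8/10)(7/9) = 0.1697; P(data | bowl D) = (1/9)(8/8)(7/7) = 0.11111.
Multiplying each by its prior: 4/11 · 0.175 = 0.063636, 4/11 · 0.16667 = 0.060606, 2/11 · 0.1697 = 0.030854, 1/11 · 0.11111 = 0.010101; summing to 0.1652.
Therefore the posterior P(bowl A | data) = (0.063636) / (0.1652) = 0.38521.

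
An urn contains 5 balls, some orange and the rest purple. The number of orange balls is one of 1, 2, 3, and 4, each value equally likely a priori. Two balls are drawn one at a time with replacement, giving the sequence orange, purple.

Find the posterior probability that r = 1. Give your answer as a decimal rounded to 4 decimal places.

Compute the likelihood of the observed sequence for each case: P(data | r = 1) = (1/5)(4/5) = 4/25; P(data | r = 2) = (2/5)(3/5) = 6/25; P(data | r = 3) = (3/5)(2/5) = 6/25; P(data | r = 4) = (4/5)(1/5) = 4/25.
The prior-weighted likelihoods are 1/4 · 4/25 = 1/25, 1/4 · 6/25 = 3/50, 1/4 · 6/25 = 3/50, 1/4 · 4/25 = 1/25; with total 1/5.
Therefore the posterior P(r = 1 | data) = (1/25) / (1/5) = 1/5.

0.2000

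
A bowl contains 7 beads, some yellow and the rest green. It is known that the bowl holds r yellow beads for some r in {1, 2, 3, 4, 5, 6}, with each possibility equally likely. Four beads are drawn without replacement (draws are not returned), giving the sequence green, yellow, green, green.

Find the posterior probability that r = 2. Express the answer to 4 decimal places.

Under each hypothesis, the probability of the observed sequence is: P(data | r = 1) = (6/7)(1/6)(5/5)(4/4) = 1/7; P(data | r = 2) = (5/7)(2/6)(4/5)(3/4) = 1/7; P(data | r = 3) = (4/7)(3/6)(3/5)(2/4) = 3/35; P(data | r = 4) = (3/7)(4/6)(2/5)(1/4) = 1/35; P(data | r = 5) = (2/7)(5/6)(1/5)(0/4) = 0; P(data | r = 6) = (1/7)(6/6)(0/5) = 0.
The prior-weighted likelihoods are 1/6 · 1/7 = 1/42, 1/6 · 1/7 = 1/42, 1/6 · 3/35 = 1/70, 1/6 · 1/35 = 1/210, 1/6 · 0 = 0, 1/6 · 0 = 0; with total 1/15.
So P(r = 2 | data) = (1/42) / (1/15) = 5/14.

0.3571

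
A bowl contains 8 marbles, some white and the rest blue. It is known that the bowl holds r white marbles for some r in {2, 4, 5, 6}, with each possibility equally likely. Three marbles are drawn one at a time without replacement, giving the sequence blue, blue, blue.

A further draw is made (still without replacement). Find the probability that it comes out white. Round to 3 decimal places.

0.488

For each hypothesis, P(data | H) works out to: P(data | r = 2) = (6/8)(5/7)(4/6) = 5/14; P(data | r = 4) = (4/8)(3/7)(2/6) = 1/14; P(data | r = 5) = (3/8)(2/7)(1/6) = 1/56; P(data | r = 6) = (2/8)(1/7)(0/6) = 0.
The prior-weighted likelihoods are 1/4 · 5/14 = 5/56, 1/4 · 1/14 = 1/56, 1/4 · 1/56 = 1/224, 1/4 · 0 = 0; summing to 25/224.
Normalising, the posterior is P(r = 2 | data) = 4/5, P(r = 4 | data) = 4/25, P(r = 5 | data) = 1/25, P(r = 6 | data) = 0.
The predictive probability is P(white next | data) = (2/5)(4/5) + (4/5)(4/25) + (1)(1/25) = 61/125.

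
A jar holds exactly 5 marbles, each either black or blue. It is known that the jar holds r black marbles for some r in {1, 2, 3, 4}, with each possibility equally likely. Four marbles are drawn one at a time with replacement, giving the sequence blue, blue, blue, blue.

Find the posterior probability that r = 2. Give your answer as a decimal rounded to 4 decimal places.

Under each hypothesis, the probability of the observed sequence is: P(data | r = 1) = (4/5)(4/5)(4/5)(4/5) = 0.4096; P(data | r = 2) = (3/5)(3/5)(3/5)(3/5) = 0.1296; P(data | r = 3) = (2/5)(2/5)(2/5)(2/5) = 0.0256; P(data | r = 4) = (1/5)(1/5)(1/5)(1/5) = 0.0016.
Multiplying each by its prior: 1/4 · 0.4096 = 0.1024, 1/4 · 0.1296 = 0.0324, 1/4 · 0.0256 = 0.0064, 1/4 · 0.0016 = 0.0004; these sum to 0.1416.
By Bayes' rule, P(r = 2 | data) = (0.0324) / (0.1416) = 0.22881.

0.2288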